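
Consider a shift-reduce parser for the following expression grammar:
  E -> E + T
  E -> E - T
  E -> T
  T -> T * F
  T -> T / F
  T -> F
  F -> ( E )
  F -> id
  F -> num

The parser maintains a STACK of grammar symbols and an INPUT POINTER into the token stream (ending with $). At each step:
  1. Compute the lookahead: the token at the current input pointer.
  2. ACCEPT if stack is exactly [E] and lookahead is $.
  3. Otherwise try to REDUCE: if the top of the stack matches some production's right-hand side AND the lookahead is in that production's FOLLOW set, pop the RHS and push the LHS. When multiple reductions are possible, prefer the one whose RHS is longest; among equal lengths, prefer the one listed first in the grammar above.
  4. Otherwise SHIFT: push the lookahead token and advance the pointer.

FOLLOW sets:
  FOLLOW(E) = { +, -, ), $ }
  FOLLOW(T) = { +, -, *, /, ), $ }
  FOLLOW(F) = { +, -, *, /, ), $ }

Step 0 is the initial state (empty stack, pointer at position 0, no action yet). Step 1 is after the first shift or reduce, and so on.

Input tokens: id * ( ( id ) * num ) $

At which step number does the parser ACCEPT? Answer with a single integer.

Step 1: shift id. Stack=[id] ptr=1 lookahead=* remaining=[* ( ( id ) * num ) $]
Step 2: reduce F->id. Stack=[F] ptr=1 lookahead=* remaining=[* ( ( id ) * num ) $]
Step 3: reduce T->F. Stack=[T] ptr=1 lookahead=* remaining=[* ( ( id ) * num ) $]
Step 4: shift *. Stack=[T *] ptr=2 lookahead=( remaining=[( ( id ) * num ) $]
Step 5: shift (. Stack=[T * (] ptr=3 lookahead=( remaining=[( id ) * num ) $]
Step 6: shift (. Stack=[T * ( (] ptr=4 lookahead=id remaining=[id ) * num ) $]
Step 7: shift id. Stack=[T * ( ( id] ptr=5 lookahead=) remaining=[) * num ) $]
Step 8: reduce F->id. Stack=[T * ( ( F] ptr=5 lookahead=) remaining=[) * num ) $]
Step 9: reduce T->F. Stack=[T * ( ( T] ptr=5 lookahead=) remaining=[) * num ) $]
Step 10: reduce E->T. Stack=[T * ( ( E] ptr=5 lookahead=) remaining=[) * num ) $]
Step 11: shift ). Stack=[T * ( ( E )] ptr=6 lookahead=* remaining=[* num ) $]
Step 12: reduce F->( E ). Stack=[T * ( F] ptr=6 lookahead=* remaining=[* num ) $]
Step 13: reduce T->F. Stack=[T * ( T] ptr=6 lookahead=* remaining=[* num ) $]
Step 14: shift *. Stack=[T * ( T *] ptr=7 lookahead=num remaining=[num ) $]
Step 15: shift num. Stack=[T * ( T * num] ptr=8 lookahead=) remaining=[) $]
Step 16: reduce F->num. Stack=[T * ( T * F] ptr=8 lookahead=) remaining=[) $]
Step 17: reduce T->T * F. Stack=[T * ( T] ptr=8 lookahead=) remaining=[) $]
Step 18: reduce E->T. Stack=[T * ( E] ptr=8 lookahead=) remaining=[) $]
Step 19: shift ). Stack=[T * ( E )] ptr=9 lookahead=$ remaining=[$]
Step 20: reduce F->( E ). Stack=[T * F] ptr=9 lookahead=$ remaining=[$]
Step 21: reduce T->T * F. Stack=[T] ptr=9 lookahead=$ remaining=[$]
Step 22: reduce E->T. Stack=[E] ptr=9 lookahead=$ remaining=[$]
Step 23: accept. Stack=[E] ptr=9 lookahead=$ remaining=[$]

Answer: 23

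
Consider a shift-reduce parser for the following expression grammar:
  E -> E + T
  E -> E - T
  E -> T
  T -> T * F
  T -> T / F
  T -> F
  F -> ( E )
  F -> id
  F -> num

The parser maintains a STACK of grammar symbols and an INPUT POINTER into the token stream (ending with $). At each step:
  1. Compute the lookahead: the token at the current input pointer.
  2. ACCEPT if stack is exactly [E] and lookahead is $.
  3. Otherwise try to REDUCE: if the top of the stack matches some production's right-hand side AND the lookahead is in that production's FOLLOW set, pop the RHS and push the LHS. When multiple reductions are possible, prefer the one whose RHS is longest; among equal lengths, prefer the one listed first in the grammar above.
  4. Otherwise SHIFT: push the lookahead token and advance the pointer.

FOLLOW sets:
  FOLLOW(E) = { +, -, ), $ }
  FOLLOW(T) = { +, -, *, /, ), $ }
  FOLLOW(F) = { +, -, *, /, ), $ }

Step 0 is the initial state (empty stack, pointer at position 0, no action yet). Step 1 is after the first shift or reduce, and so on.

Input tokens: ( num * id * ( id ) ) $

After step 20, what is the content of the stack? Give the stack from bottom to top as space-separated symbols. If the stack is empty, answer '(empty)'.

Step 1: shift (. Stack=[(] ptr=1 lookahead=num remaining=[num * id * ( id ) ) $]
Step 2: shift num. Stack=[( num] ptr=2 lookahead=* remaining=[* id * ( id ) ) $]
Step 3: reduce F->num. Stack=[( F] ptr=2 lookahead=* remaining=[* id * ( id ) ) $]
Step 4: reduce T->F. Stack=[( T] ptr=2 lookahead=* remaining=[* id * ( id ) ) $]
Step 5: shift *. Stack=[( T *] ptr=3 lookahead=id remaining=[id * ( id ) ) $]
Step 6: shift id. Stack=[( T * id] ptr=4 lookahead=* remaining=[* ( id ) ) $]
Step 7: reduce F->id. Stack=[( T * F] ptr=4 lookahead=* remaining=[* ( id ) ) $]
Step 8: reduce T->T * F. Stack=[( T] ptr=4 lookahead=* remaining=[* ( id ) ) $]
Step 9: shift *. Stack=[( T *] ptr=5 lookahead=( remaining=[( id ) ) $]
Step 10: shift (. Stack=[( T * (] ptr=6 lookahead=id remaining=[id ) ) $]
Step 11: shift id. Stack=[( T * ( id] ptr=7 lookahead=) remaining=[) ) $]
Step 12: reduce F->id. Stack=[( T * ( F] ptr=7 lookahead=) remaining=[) ) $]
Step 13: reduce T->F. Stack=[( T * ( T] ptr=7 lookahead=) remaining=[) ) $]
Step 14: reduce E->T. Stack=[( T * ( E] ptr=7 lookahead=) remaining=[) ) $]
Step 15: shift ). Stack=[( T * ( E )] ptr=8 lookahead=) remaining=[) $]
Step 16: reduce F->( E ). Stack=[( T * F] ptr=8 lookahead=) remaining=[) $]
Step 17: reduce T->T * F. Stack=[( T] ptr=8 lookahead=) remaining=[) $]
Step 18: reduce E->T. Stack=[( E] ptr=8 lookahead=) remaining=[) $]
Step 19: shift ). Stack=[( E )] ptr=9 lookahead=$ remaining=[$]
Step 20: reduce F->( E ). Stack=[F] ptr=9 lookahead=$ remaining=[$]

Answer: F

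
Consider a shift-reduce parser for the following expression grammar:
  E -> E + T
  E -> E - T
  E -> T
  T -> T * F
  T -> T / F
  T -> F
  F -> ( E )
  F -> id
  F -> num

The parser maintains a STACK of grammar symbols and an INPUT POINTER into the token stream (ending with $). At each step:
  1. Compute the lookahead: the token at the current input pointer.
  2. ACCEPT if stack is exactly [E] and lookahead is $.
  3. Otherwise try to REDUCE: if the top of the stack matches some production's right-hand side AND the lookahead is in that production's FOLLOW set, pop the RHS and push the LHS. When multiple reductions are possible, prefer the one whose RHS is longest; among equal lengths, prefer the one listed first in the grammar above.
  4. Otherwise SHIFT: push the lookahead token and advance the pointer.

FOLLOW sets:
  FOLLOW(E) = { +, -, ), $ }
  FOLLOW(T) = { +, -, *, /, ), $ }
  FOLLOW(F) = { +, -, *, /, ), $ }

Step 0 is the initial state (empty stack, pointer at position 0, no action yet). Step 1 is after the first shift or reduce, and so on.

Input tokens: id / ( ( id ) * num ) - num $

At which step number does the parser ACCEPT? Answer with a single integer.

Step 1: shift id. Stack=[id] ptr=1 lookahead=/ remaining=[/ ( ( id ) * num ) - num $]
Step 2: reduce F->id. Stack=[F] ptr=1 lookahead=/ remaining=[/ ( ( id ) * num ) - num $]
Step 3: reduce T->F. Stack=[T] ptr=1 lookahead=/ remaining=[/ ( ( id ) * num ) - num $]
Step 4: shift /. Stack=[T /] ptr=2 lookahead=( remaining=[( ( id ) * num ) - num $]
Step 5: shift (. Stack=[T / (] ptr=3 lookahead=( remaining=[( id ) * num ) - num $]
Step 6: shift (. Stack=[T / ( (] ptr=4 lookahead=id remaining=[id ) * num ) - num $]
Step 7: shift id. Stack=[T / ( ( id] ptr=5 lookahead=) remaining=[) * num ) - num $]
Step 8: reduce F->id. Stack=[T / ( ( F] ptr=5 lookahead=) remaining=[) * num ) - num $]
Step 9: reduce T->F. Stack=[T / ( ( T] ptr=5 lookahead=) remaining=[) * num ) - num $]
Step 10: reduce E->T. Stack=[T / ( ( E] ptr=5 lookahead=) remaining=[) * num ) - num $]
Step 11: shift ). Stack=[T / ( ( E )] ptr=6 lookahead=* remaining=[* num ) - num $]
Step 12: reduce F->( E ). Stack=[T / ( F] ptr=6 lookahead=* remaining=[* num ) - num $]
Step 13: reduce T->F. Stack=[T / ( T] ptr=6 lookahead=* remaining=[* num ) - num $]
Step 14: shift *. Stack=[T / ( T *] ptr=7 lookahead=num remaining=[num ) - num $]
Step 15: shift num. Stack=[T / ( T * num] ptr=8 lookahead=) remaining=[) - num $]
Step 16: reduce F->num. Stack=[T / ( T * F] ptr=8 lookahead=) remaining=[) - num $]
Step 17: reduce T->T * F. Stack=[T / ( T] ptr=8 lookahead=) remaining=[) - num $]
Step 18: reduce E->T. Stack=[T / ( E] ptr=8 lookahead=) remaining=[) - num $]
Step 19: shift ). Stack=[T / ( E )] ptr=9 lookahead=- remaining=[- num $]
Step 20: reduce F->( E ). Stack=[T / F] ptr=9 lookahead=- remaining=[- num $]
Step 21: reduce T->T / F. Stack=[T] ptr=9 lookahead=- remaining=[- num $]
Step 22: reduce E->T. Stack=[E] ptr=9 lookahead=- remaining=[- num $]
Step 23: shift -. Stack=[E -] ptr=10 lookahead=num remaining=[num $]
Step 24: shift num. Stack=[E - num] ptr=11 lookahead=$ remaining=[$]
Step 25: reduce F->num. Stack=[E - F] ptr=11 lookahead=$ remaining=[$]
Step 26: reduce T->F. Stack=[E - T] ptr=11 lookahead=$ remaining=[$]
Step 27: reduce E->E - T. Stack=[E] ptr=11 lookahead=$ remaining=[$]
Step 28: accept. Stack=[E] ptr=11 lookahead=$ remaining=[$]

Answer: 28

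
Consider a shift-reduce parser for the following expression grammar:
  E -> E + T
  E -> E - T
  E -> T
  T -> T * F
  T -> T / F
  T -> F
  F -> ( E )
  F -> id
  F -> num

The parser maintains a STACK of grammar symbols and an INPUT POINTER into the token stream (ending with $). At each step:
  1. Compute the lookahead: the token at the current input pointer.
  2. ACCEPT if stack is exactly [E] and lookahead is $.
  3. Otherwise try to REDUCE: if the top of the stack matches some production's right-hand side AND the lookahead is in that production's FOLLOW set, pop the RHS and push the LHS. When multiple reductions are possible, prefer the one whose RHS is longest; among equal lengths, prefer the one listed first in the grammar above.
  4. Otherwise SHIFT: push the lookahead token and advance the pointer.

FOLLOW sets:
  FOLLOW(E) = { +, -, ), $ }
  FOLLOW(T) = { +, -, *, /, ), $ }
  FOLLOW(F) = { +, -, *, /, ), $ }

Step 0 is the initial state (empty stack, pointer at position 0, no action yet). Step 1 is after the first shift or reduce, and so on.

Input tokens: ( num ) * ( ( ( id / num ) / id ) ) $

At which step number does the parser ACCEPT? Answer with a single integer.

Step 1: shift (. Stack=[(] ptr=1 lookahead=num remaining=[num ) * ( ( ( id / num ) / id ) ) $]
Step 2: shift num. Stack=[( num] ptr=2 lookahead=) remaining=[) * ( ( ( id / num ) / id ) ) $]
Step 3: reduce F->num. Stack=[( F] ptr=2 lookahead=) remaining=[) * ( ( ( id / num ) / id ) ) $]
Step 4: reduce T->F. Stack=[( T] ptr=2 lookahead=) remaining=[) * ( ( ( id / num ) / id ) ) $]
Step 5: reduce E->T. Stack=[( E] ptr=2 lookahead=) remaining=[) * ( ( ( id / num ) / id ) ) $]
Step 6: shift ). Stack=[( E )] ptr=3 lookahead=* remaining=[* ( ( ( id / num ) / id ) ) $]
Step 7: reduce F->( E ). Stack=[F] ptr=3 lookahead=* remaining=[* ( ( ( id / num ) / id ) ) $]
Step 8: reduce T->F. Stack=[T] ptr=3 lookahead=* remaining=[* ( ( ( id / num ) / id ) ) $]
Step 9: shift *. Stack=[T *] ptr=4 lookahead=( remaining=[( ( ( id / num ) / id ) ) $]
Step 10: shift (. Stack=[T * (] ptr=5 lookahead=( remaining=[( ( id / num ) / id ) ) $]
Step 11: shift (. Stack=[T * ( (] ptr=6 lookahead=( remaining=[( id / num ) / id ) ) $]
Step 12: shift (. Stack=[T * ( ( (] ptr=7 lookahead=id remaining=[id / num ) / id ) ) $]
Step 13: shift id. Stack=[T * ( ( ( id] ptr=8 lookahead=/ remaining=[/ num ) / id ) ) $]
Step 14: reduce F->id. Stack=[T * ( ( ( F] ptr=8 lookahead=/ remaining=[/ num ) / id ) ) $]
Step 15: reduce T->F. Stack=[T * ( ( ( T] ptr=8 lookahead=/ remaining=[/ num ) / id ) ) $]
Step 16: shift /. Stack=[T * ( ( ( T /] ptr=9 lookahead=num remaining=[num ) / id ) ) $]
Step 17: shift num. Stack=[T * ( ( ( T / num] ptr=10 lookahead=) remaining=[) / id ) ) $]
Step 18: reduce F->num. Stack=[T * ( ( ( T / F] ptr=10 lookahead=) remaining=[) / id ) ) $]
Step 19: reduce T->T / F. Stack=[T * ( ( ( T] ptr=10 lookahead=) remaining=[) / id ) ) $]
Step 20: reduce E->T. Stack=[T * ( ( ( E] ptr=10 lookahead=) remaining=[) / id ) ) $]
Step 21: shift ). Stack=[T * ( ( ( E )] ptr=11 lookahead=/ remaining=[/ id ) ) $]
Step 22: reduce F->( E ). Stack=[T * ( ( F] ptr=11 lookahead=/ remaining=[/ id ) ) $]
Step 23: reduce T->F. Stack=[T * ( ( T] ptr=11 lookahead=/ remaining=[/ id ) ) $]
Step 24: shift /. Stack=[T * ( ( T /] ptr=12 lookahead=id remaining=[id ) ) $]
Step 25: shift id. Stack=[T * ( ( T / id] ptr=13 lookahead=) remaining=[) ) $]
Step 26: reduce F->id. Stack=[T * ( ( T / F] ptr=13 lookahead=) remaining=[) ) $]
Step 27: reduce T->T / F. Stack=[T * ( ( T] ptr=13 lookahead=) remaining=[) ) $]
Step 28: reduce E->T. Stack=[T * ( ( E] ptr=13 lookahead=) remaining=[) ) $]
Step 29: shift ). Stack=[T * ( ( E )] ptr=14 lookahead=) remaining=[) $]
Step 30: reduce F->( E ). Stack=[T * ( F] ptr=14 lookahead=) remaining=[) $]
Step 31: reduce T->F. Stack=[T * ( T] ptr=14 lookahead=) remaining=[) $]
Step 32: reduce E->T. Stack=[T * ( E] ptr=14 lookahead=) remaining=[) $]
Step 33: shift ). Stack=[T * ( E )] ptr=15 lookahead=$ remaining=[$]
Step 34: reduce F->( E ). Stack=[T * F] ptr=15 lookahead=$ remaining=[$]
Step 35: reduce T->T * F. Stack=[T] ptr=15 lookahead=$ remaining=[$]
Step 36: reduce E->T. Stack=[E] ptr=15 lookahead=$ remaining=[$]
Step 37: accept. Stack=[E] ptr=15 lookahead=$ remaining=[$]

Answer: 37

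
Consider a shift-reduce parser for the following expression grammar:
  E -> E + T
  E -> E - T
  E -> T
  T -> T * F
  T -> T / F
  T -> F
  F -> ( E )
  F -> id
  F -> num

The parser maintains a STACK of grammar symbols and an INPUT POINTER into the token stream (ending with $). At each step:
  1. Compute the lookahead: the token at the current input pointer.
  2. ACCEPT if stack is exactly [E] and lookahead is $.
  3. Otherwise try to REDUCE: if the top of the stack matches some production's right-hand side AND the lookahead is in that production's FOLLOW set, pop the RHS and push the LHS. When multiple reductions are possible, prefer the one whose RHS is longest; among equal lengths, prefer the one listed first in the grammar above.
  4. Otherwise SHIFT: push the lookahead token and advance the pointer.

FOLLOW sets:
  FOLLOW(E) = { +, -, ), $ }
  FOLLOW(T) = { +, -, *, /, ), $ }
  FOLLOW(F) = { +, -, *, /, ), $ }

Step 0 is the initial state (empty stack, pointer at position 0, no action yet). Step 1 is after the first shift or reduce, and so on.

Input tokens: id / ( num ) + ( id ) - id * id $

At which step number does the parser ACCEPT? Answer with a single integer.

Answer: 33

Derivation:
Step 1: shift id. Stack=[id] ptr=1 lookahead=/ remaining=[/ ( num ) + ( id ) - id * id $]
Step 2: reduce F->id. Stack=[F] ptr=1 lookahead=/ remaining=[/ ( num ) + ( id ) - id * id $]
Step 3: reduce T->F. Stack=[T] ptr=1 lookahead=/ remaining=[/ ( num ) + ( id ) - id * id $]
Step 4: shift /. Stack=[T /] ptr=2 lookahead=( remaining=[( num ) + ( id ) - id * id $]
Step 5: shift (. Stack=[T / (] ptr=3 lookahead=num remaining=[num ) + ( id ) - id * id $]
Step 6: shift num. Stack=[T / ( num] ptr=4 lookahead=) remaining=[) + ( id ) - id * id $]
Step 7: reduce F->num. Stack=[T / ( F] ptr=4 lookahead=) remaining=[) + ( id ) - id * id $]
Step 8: reduce T->F. Stack=[T / ( T] ptr=4 lookahead=) remaining=[) + ( id ) - id * id $]
Step 9: reduce E->T. Stack=[T / ( E] ptr=4 lookahead=) remaining=[) + ( id ) - id * id $]
Step 10: shift ). Stack=[T / ( E )] ptr=5 lookahead=+ remaining=[+ ( id ) - id * id $]
Step 11: reduce F->( E ). Stack=[T / F] ptr=5 lookahead=+ remaining=[+ ( id ) - id * id $]
Step 12: reduce T->T / F. Stack=[T] ptr=5 lookahead=+ remaining=[+ ( id ) - id * id $]
Step 13: reduce E->T. Stack=[E] ptr=5 lookahead=+ remaining=[+ ( id ) - id * id $]
Step 14: shift +. Stack=[E +] ptr=6 lookahead=( remaining=[( id ) - id * id $]
Step 15: shift (. Stack=[E + (] ptr=7 lookahead=id remaining=[id ) - id * id $]
Step 16: shift id. Stack=[E + ( id] ptr=8 lookahead=) remaining=[) - id * id $]
Step 17: reduce F->id. Stack=[E + ( F] ptr=8 lookahead=) remaining=[) - id * id $]
Step 18: reduce T->F. Stack=[E + ( T] ptr=8 lookahead=) remaining=[) - id * id $]
Step 19: reduce E->T. Stack=[E + ( E] ptr=8 lookahead=) remaining=[) - id * id $]
Step 20: shift ). Stack=[E + ( E )] ptr=9 lookahead=- remaining=[- id * id $]
Step 21: reduce F->( E ). Stack=[E + F] ptr=9 lookahead=- remaining=[- id * id $]
Step 22: reduce T->F. Stack=[E + T] ptr=9 lookahead=- remaining=[- id * id $]
Step 23: reduce E->E + T. Stack=[E] ptr=9 lookahead=- remaining=[- id * id $]
Step 24: shift -. Stack=[E -] ptr=10 lookahead=id remaining=[id * id $]
Step 25: shift id. Stack=[E - id] ptr=11 lookahead=* remaining=[* id $]
Step 26: reduce F->id. Stack=[E - F] ptr=11 lookahead=* remaining=[* id $]
Step 27: reduce T->F. Stack=[E - T] ptr=11 lookahead=* remaining=[* id $]
Step 28: shift *. Stack=[E - T *] ptr=12 lookahead=id remaining=[id $]
Step 29: shift id. Stack=[E - T * id] ptr=13 lookahead=$ remaining=[$]
Step 30: reduce F->id. Stack=[E - T * F] ptr=13 lookahead=$ remaining=[$]
Step 31: reduce T->T * F. Stack=[E - T] ptr=13 lookahead=$ remaining=[$]
Step 32: reduce E->E - T. Stack=[E] ptr=13 lookahead=$ remaining=[$]
Step 33: accept. Stack=[E] ptr=13 lookahead=$ remaining=[$]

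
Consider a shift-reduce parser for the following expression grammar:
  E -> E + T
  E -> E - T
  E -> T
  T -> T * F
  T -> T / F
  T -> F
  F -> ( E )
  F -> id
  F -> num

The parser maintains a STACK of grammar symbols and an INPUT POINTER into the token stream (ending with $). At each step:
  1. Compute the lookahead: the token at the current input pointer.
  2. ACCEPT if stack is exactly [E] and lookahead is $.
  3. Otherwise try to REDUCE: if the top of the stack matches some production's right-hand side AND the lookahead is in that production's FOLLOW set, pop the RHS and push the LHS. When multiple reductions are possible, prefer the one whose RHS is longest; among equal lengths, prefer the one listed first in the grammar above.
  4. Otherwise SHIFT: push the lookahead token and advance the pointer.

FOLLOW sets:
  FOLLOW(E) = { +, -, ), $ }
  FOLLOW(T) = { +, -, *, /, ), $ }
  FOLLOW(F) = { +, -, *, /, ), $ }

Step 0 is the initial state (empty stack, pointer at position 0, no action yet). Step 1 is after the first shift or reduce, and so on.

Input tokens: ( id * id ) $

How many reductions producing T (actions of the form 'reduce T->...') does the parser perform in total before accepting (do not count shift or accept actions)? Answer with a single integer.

Step 1: shift (. Stack=[(] ptr=1 lookahead=id remaining=[id * id ) $]
Step 2: shift id. Stack=[( id] ptr=2 lookahead=* remaining=[* id ) $]
Step 3: reduce F->id. Stack=[( F] ptr=2 lookahead=* remaining=[* id ) $]
Step 4: reduce T->F. Stack=[( T] ptr=2 lookahead=* remaining=[* id ) $]
Step 5: shift *. Stack=[( T *] ptr=3 lookahead=id remaining=[id ) $]
Step 6: shift id. Stack=[( T * id] ptr=4 lookahead=) remaining=[) $]
Step 7: reduce F->id. Stack=[( T * F] ptr=4 lookahead=) remaining=[) $]
Step 8: reduce T->T * F. Stack=[( T] ptr=4 lookahead=) remaining=[) $]
Step 9: reduce E->T. Stack=[( E] ptr=4 lookahead=) remaining=[) $]
Step 10: shift ). Stack=[( E )] ptr=5 lookahead=$ remaining=[$]
Step 11: reduce F->( E ). Stack=[F] ptr=5 lookahead=$ remaining=[$]
Step 12: reduce T->F. Stack=[T] ptr=5 lookahead=$ remaining=[$]
Step 13: reduce E->T. Stack=[E] ptr=5 lookahead=$ remaining=[$]
Step 14: accept. Stack=[E] ptr=5 lookahead=$ remaining=[$]

Answer: 3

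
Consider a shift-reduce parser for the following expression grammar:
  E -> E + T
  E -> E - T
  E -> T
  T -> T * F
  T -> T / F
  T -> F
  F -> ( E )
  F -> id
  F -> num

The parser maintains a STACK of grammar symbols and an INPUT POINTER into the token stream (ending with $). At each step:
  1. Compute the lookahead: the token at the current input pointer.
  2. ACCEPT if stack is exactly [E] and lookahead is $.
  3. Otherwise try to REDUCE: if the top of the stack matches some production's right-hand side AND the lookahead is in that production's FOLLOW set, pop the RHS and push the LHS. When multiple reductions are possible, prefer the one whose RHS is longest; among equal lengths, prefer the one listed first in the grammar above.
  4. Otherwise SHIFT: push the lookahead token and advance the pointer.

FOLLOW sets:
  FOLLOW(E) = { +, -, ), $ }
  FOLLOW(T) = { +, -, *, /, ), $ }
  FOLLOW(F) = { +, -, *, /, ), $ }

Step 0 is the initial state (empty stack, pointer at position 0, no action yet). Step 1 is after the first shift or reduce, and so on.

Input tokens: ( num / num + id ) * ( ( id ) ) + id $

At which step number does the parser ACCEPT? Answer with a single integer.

Step 1: shift (. Stack=[(] ptr=1 lookahead=num remaining=[num / num + id ) * ( ( id ) ) + id $]
Step 2: shift num. Stack=[( num] ptr=2 lookahead=/ remaining=[/ num + id ) * ( ( id ) ) + id $]
Step 3: reduce F->num. Stack=[( F] ptr=2 lookahead=/ remaining=[/ num + id ) * ( ( id ) ) + id $]
Step 4: reduce T->F. Stack=[( T] ptr=2 lookahead=/ remaining=[/ num + id ) * ( ( id ) ) + id $]
Step 5: shift /. Stack=[( T /] ptr=3 lookahead=num remaining=[num + id ) * ( ( id ) ) + id $]
Step 6: shift num. Stack=[( T / num] ptr=4 lookahead=+ remaining=[+ id ) * ( ( id ) ) + id $]
Step 7: reduce F->num. Stack=[( T / F] ptr=4 lookahead=+ remaining=[+ id ) * ( ( id ) ) + id $]
Step 8: reduce T->T / F. Stack=[( T] ptr=4 lookahead=+ remaining=[+ id ) * ( ( id ) ) + id $]
Step 9: reduce E->T. Stack=[( E] ptr=4 lookahead=+ remaining=[+ id ) * ( ( id ) ) + id $]
Step 10: shift +. Stack=[( E +] ptr=5 lookahead=id remaining=[id ) * ( ( id ) ) + id $]
Step 11: shift id. Stack=[( E + id] ptr=6 lookahead=) remaining=[) * ( ( id ) ) + id $]
Step 12: reduce F->id. Stack=[( E + F] ptr=6 lookahead=) remaining=[) * ( ( id ) ) + id $]
Step 13: reduce T->F. Stack=[( E + T] ptr=6 lookahead=) remaining=[) * ( ( id ) ) + id $]
Step 14: reduce E->E + T. Stack=[( E] ptr=6 lookahead=) remaining=[) * ( ( id ) ) + id $]
Step 15: shift ). Stack=[( E )] ptr=7 lookahead=* remaining=[* ( ( id ) ) + id $]
Step 16: reduce F->( E ). Stack=[F] ptr=7 lookahead=* remaining=[* ( ( id ) ) + id $]
Step 17: reduce T->F. Stack=[T] ptr=7 lookahead=* remaining=[* ( ( id ) ) + id $]
Step 18: shift *. Stack=[T *] ptr=8 lookahead=( remaining=[( ( id ) ) + id $]
Step 19: shift (. Stack=[T * (] ptr=9 lookahead=( remaining=[( id ) ) + id $]
Step 20: shift (. Stack=[T * ( (] ptr=10 lookahead=id remaining=[id ) ) + id $]
Step 21: shift id. Stack=[T * ( ( id] ptr=11 lookahead=) remaining=[) ) + id $]
Step 22: reduce F->id. Stack=[T * ( ( F] ptr=11 lookahead=) remaining=[) ) + id $]
Step 23: reduce T->F. Stack=[T * ( ( T] ptr=11 lookahead=) remaining=[) ) + id $]
Step 24: reduce E->T. Stack=[T * ( ( E] ptr=11 lookahead=) remaining=[) ) + id $]
Step 25: shift ). Stack=[T * ( ( E )] ptr=12 lookahead=) remaining=[) + id $]
Step 26: reduce F->( E ). Stack=[T * ( F] ptr=12 lookahead=) remaining=[) + id $]
Step 27: reduce T->F. Stack=[T * ( T] ptr=12 lookahead=) remaining=[) + id $]
Step 28: reduce E->T. Stack=[T * ( E] ptr=12 lookahead=) remaining=[) + id $]
Step 29: shift ). Stack=[T * ( E )] ptr=13 lookahead=+ remaining=[+ id $]
Step 30: reduce F->( E ). Stack=[T * F] ptr=13 lookahead=+ remaining=[+ id $]
Step 31: reduce T->T * F. Stack=[T] ptr=13 lookahead=+ remaining=[+ id $]
Step 32: reduce E->T. Stack=[E] ptr=13 lookahead=+ remaining=[+ id $]
Step 33: shift +. Stack=[E +] ptr=14 lookahead=id remaining=[id $]
Step 34: shift id. Stack=[E + id] ptr=15 lookahead=$ remaining=[$]
Step 35: reduce F->id. Stack=[E + F] ptr=15 lookahead=$ remaining=[$]
Step 36: reduce T->F. Stack=[E + T] ptr=15 lookahead=$ remaining=[$]
Step 37: reduce E->E + T. Stack=[E] ptr=15 lookahead=$ remaining=[$]
Step 38: accept. Stack=[E] ptr=15 lookahead=$ remaining=[$]

Answer: 38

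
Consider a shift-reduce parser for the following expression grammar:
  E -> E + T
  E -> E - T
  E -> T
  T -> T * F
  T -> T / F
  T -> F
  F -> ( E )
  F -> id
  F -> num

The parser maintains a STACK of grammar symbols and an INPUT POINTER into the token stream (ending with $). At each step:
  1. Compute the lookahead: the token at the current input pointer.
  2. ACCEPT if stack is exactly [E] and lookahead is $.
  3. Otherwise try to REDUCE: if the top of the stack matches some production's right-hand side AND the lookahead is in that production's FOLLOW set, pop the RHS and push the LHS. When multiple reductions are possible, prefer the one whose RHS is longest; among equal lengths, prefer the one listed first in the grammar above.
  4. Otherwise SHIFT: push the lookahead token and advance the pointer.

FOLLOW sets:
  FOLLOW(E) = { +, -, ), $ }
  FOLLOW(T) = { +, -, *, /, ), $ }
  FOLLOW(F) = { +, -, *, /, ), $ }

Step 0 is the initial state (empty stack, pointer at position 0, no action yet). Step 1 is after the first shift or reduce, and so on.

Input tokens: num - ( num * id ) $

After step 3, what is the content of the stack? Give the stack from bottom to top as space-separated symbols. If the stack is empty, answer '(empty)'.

Answer: T

Derivation:
Step 1: shift num. Stack=[num] ptr=1 lookahead=- remaining=[- ( num * id ) $]
Step 2: reduce F->num. Stack=[F] ptr=1 lookahead=- remaining=[- ( num * id ) $]
Step 3: reduce T->F. Stack=[T] ptr=1 lookahead=- remaining=[- ( num * id ) $]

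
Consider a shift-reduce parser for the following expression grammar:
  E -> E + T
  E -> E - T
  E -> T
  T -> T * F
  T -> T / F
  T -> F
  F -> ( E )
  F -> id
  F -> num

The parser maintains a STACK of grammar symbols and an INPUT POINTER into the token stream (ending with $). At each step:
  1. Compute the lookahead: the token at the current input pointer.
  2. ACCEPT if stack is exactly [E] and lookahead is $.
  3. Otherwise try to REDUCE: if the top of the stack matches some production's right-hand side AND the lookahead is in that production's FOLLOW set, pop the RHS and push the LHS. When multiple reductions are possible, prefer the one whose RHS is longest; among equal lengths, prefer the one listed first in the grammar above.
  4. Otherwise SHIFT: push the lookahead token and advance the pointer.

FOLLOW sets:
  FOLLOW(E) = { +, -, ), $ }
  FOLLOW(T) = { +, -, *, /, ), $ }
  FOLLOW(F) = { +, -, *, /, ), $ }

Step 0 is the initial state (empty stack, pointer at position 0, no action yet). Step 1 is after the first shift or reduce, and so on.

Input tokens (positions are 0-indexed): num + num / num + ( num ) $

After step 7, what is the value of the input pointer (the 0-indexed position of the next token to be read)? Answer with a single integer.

Step 1: shift num. Stack=[num] ptr=1 lookahead=+ remaining=[+ num / num + ( num ) $]
Step 2: reduce F->num. Stack=[F] ptr=1 lookahead=+ remaining=[+ num / num + ( num ) $]
Step 3: reduce T->F. Stack=[T] ptr=1 lookahead=+ remaining=[+ num / num + ( num ) $]
Step 4: reduce E->T. Stack=[E] ptr=1 lookahead=+ remaining=[+ num / num + ( num ) $]
Step 5: shift +. Stack=[E +] ptr=2 lookahead=num remaining=[num / num + ( num ) $]
Step 6: shift num. Stack=[E + num] ptr=3 lookahead=/ remaining=[/ num + ( num ) $]
Step 7: reduce F->num. Stack=[E + F] ptr=3 lookahead=/ remaining=[/ num + ( num ) $]

Answer: 3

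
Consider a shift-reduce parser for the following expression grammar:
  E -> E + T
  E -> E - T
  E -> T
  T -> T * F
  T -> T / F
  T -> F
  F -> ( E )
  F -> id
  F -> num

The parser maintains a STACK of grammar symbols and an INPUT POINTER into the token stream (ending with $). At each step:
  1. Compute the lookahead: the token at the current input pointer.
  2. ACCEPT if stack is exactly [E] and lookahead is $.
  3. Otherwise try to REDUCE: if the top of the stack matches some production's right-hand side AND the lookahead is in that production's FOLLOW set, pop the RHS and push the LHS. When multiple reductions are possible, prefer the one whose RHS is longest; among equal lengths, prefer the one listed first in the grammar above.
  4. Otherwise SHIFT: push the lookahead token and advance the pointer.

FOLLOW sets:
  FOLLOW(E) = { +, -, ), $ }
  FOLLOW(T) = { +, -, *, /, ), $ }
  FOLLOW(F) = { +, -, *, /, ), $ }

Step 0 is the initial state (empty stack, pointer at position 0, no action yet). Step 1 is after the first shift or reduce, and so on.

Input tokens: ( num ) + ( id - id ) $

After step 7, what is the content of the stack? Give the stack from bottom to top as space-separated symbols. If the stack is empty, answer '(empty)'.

Answer: F

Derivation:
Step 1: shift (. Stack=[(] ptr=1 lookahead=num remaining=[num ) + ( id - id ) $]
Step 2: shift num. Stack=[( num] ptr=2 lookahead=) remaining=[) + ( id - id ) $]
Step 3: reduce F->num. Stack=[( F] ptr=2 lookahead=) remaining=[) + ( id - id ) $]
Step 4: reduce T->F. Stack=[( T] ptr=2 lookahead=) remaining=[) + ( id - id ) $]
Step 5: reduce E->T. Stack=[( E] ptr=2 lookahead=) remaining=[) + ( id - id ) $]
Step 6: shift ). Stack=[( E )] ptr=3 lookahead=+ remaining=[+ ( id - id ) $]
Step 7: reduce F->( E ). Stack=[F] ptr=3 lookahead=+ remaining=[+ ( id - id ) $]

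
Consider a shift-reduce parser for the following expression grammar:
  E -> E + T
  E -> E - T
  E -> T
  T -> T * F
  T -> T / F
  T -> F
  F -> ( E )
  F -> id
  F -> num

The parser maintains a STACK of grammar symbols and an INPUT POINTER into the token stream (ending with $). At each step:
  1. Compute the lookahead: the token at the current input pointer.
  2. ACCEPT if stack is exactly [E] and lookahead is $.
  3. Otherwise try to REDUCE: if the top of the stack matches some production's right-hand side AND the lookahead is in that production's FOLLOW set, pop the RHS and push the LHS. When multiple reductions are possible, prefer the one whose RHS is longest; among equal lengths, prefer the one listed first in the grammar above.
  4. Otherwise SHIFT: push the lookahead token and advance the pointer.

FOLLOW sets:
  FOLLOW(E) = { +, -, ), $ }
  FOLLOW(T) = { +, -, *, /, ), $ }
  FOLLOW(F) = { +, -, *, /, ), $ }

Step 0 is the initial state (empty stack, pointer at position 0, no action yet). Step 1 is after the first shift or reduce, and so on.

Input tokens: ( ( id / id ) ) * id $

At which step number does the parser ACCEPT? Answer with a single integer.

Step 1: shift (. Stack=[(] ptr=1 lookahead=( remaining=[( id / id ) ) * id $]
Step 2: shift (. Stack=[( (] ptr=2 lookahead=id remaining=[id / id ) ) * id $]
Step 3: shift id. Stack=[( ( id] ptr=3 lookahead=/ remaining=[/ id ) ) * id $]
Step 4: reduce F->id. Stack=[( ( F] ptr=3 lookahead=/ remaining=[/ id ) ) * id $]
Step 5: reduce T->F. Stack=[( ( T] ptr=3 lookahead=/ remaining=[/ id ) ) * id $]
Step 6: shift /. Stack=[( ( T /] ptr=4 lookahead=id remaining=[id ) ) * id $]
Step 7: shift id. Stack=[( ( T / id] ptr=5 lookahead=) remaining=[) ) * id $]
Step 8: reduce F->id. Stack=[( ( T / F] ptr=5 lookahead=) remaining=[) ) * id $]
Step 9: reduce T->T / F. Stack=[( ( T] ptr=5 lookahead=) remaining=[) ) * id $]
Step 10: reduce E->T. Stack=[( ( E] ptr=5 lookahead=) remaining=[) ) * id $]
Step 11: shift ). Stack=[( ( E )] ptr=6 lookahead=) remaining=[) * id $]
Step 12: reduce F->( E ). Stack=[( F] ptr=6 lookahead=) remaining=[) * id $]
Step 13: reduce T->F. Stack=[( T] ptr=6 lookahead=) remaining=[) * id $]
Step 14: reduce E->T. Stack=[( E] ptr=6 lookahead=) remaining=[) * id $]
Step 15: shift ). Stack=[( E )] ptr=7 lookahead=* remaining=[* id $]
Step 16: reduce F->( E ). Stack=[F] ptr=7 lookahead=* remaining=[* id $]
Step 17: reduce T->F. Stack=[T] ptr=7 lookahead=* remaining=[* id $]
Step 18: shift *. Stack=[T *] ptr=8 lookahead=id remaining=[id $]
Step 19: shift id. Stack=[T * id] ptr=9 lookahead=$ remaining=[$]
Step 20: reduce F->id. Stack=[T * F] ptr=9 lookahead=$ remaining=[$]
Step 21: reduce T->T * F. Stack=[T] ptr=9 lookahead=$ remaining=[$]
Step 22: reduce E->T. Stack=[E] ptr=9 lookahead=$ remaining=[$]
Step 23: accept. Stack=[E] ptr=9 lookahead=$ remaining=[$]

Answer: 23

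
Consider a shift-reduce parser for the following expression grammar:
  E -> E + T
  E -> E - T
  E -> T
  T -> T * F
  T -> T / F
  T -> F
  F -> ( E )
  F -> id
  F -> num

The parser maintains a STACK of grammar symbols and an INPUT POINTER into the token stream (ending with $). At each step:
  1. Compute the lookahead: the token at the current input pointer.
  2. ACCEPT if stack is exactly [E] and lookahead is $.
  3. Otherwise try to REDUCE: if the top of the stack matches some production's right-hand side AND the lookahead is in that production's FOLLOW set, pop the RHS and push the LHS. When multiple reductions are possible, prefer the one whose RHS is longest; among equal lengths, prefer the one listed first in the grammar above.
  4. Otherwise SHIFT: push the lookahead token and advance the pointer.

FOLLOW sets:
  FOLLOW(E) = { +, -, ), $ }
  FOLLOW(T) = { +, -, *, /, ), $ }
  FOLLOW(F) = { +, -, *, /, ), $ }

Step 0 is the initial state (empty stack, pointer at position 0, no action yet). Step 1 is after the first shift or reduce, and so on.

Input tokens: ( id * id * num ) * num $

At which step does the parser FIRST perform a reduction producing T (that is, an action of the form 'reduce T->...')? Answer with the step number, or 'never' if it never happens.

Answer: 4

Derivation:
Step 1: shift (. Stack=[(] ptr=1 lookahead=id remaining=[id * id * num ) * num $]
Step 2: shift id. Stack=[( id] ptr=2 lookahead=* remaining=[* id * num ) * num $]
Step 3: reduce F->id. Stack=[( F] ptr=2 lookahead=* remaining=[* id * num ) * num $]
Step 4: reduce T->F. Stack=[( T] ptr=2 lookahead=* remaining=[* id * num ) * num $]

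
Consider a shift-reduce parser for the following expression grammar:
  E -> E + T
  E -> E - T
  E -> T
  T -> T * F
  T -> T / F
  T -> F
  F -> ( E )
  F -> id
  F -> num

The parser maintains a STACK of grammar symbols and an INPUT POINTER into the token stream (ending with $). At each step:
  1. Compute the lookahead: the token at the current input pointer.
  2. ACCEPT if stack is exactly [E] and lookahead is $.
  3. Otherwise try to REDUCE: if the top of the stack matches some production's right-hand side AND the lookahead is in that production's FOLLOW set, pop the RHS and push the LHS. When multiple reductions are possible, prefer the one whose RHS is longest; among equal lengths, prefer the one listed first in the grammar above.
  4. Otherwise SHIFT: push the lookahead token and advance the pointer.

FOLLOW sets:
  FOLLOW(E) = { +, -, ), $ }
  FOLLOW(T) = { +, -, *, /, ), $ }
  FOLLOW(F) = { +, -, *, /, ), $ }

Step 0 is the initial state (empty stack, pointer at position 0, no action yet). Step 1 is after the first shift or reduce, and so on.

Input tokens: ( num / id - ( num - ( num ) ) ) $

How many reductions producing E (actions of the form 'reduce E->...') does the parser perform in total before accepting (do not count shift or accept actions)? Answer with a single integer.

Step 1: shift (. Stack=[(] ptr=1 lookahead=num remaining=[num / id - ( num - ( num ) ) ) $]
Step 2: shift num. Stack=[( num] ptr=2 lookahead=/ remaining=[/ id - ( num - ( num ) ) ) $]
Step 3: reduce F->num. Stack=[( F] ptr=2 lookahead=/ remaining=[/ id - ( num - ( num ) ) ) $]
Step 4: reduce T->F. Stack=[( T] ptr=2 lookahead=/ remaining=[/ id - ( num - ( num ) ) ) $]
Step 5: shift /. Stack=[( T /] ptr=3 lookahead=id remaining=[id - ( num - ( num ) ) ) $]
Step 6: shift id. Stack=[( T / id] ptr=4 lookahead=- remaining=[- ( num - ( num ) ) ) $]
Step 7: reduce F->id. Stack=[( T / F] ptr=4 lookahead=- remaining=[- ( num - ( num ) ) ) $]
Step 8: reduce T->T / F. Stack=[( T] ptr=4 lookahead=- remaining=[- ( num - ( num ) ) ) $]
Step 9: reduce E->T. Stack=[( E] ptr=4 lookahead=- remaining=[- ( num - ( num ) ) ) $]
Step 10: shift -. Stack=[( E -] ptr=5 lookahead=( remaining=[( num - ( num ) ) ) $]
Step 11: shift (. Stack=[( E - (] ptr=6 lookahead=num remaining=[num - ( num ) ) ) $]
Step 12: shift num. Stack=[( E - ( num] ptr=7 lookahead=- remaining=[- ( num ) ) ) $]
Step 13: reduce F->num. Stack=[( E - ( F] ptr=7 lookahead=- remaining=[- ( num ) ) ) $]
Step 14: reduce T->F. Stack=[( E - ( T] ptr=7 lookahead=- remaining=[- ( num ) ) ) $]
Step 15: reduce E->T. Stack=[( E - ( E] ptr=7 lookahead=- remaining=[- ( num ) ) ) $]
Step 16: shift -. Stack=[( E - ( E -] ptr=8 lookahead=( remaining=[( num ) ) ) $]
Step 17: shift (. Stack=[( E - ( E - (] ptr=9 lookahead=num remaining=[num ) ) ) $]
Step 18: shift num. Stack=[( E - ( E - ( num] ptr=10 lookahead=) remaining=[) ) ) $]
Step 19: reduce F->num. Stack=[( E - ( E - ( F] ptr=10 lookahead=) remaining=[) ) ) $]
Step 20: reduce T->F. Stack=[( E - ( E - ( T] ptr=10 lookahead=) remaining=[) ) ) $]
Step 21: reduce E->T. Stack=[( E - ( E - ( E] ptr=10 lookahead=) remaining=[) ) ) $]
Step 22: shift ). Stack=[( E - ( E - ( E )] ptr=11 lookahead=) remaining=[) ) $]
Step 23: reduce F->( E ). Stack=[( E - ( E - F] ptr=11 lookahead=) remaining=[) ) $]
Step 24: reduce T->F. Stack=[( E - ( E - T] ptr=11 lookahead=) remaining=[) ) $]
Step 25: reduce E->E - T. Stack=[( E - ( E] ptr=11 lookahead=) remaining=[) ) $]
Step 26: shift ). Stack=[( E - ( E )] ptr=12 lookahead=) remaining=[) $]
Step 27: reduce F->( E ). Stack=[( E - F] ptr=12 lookahead=) remaining=[) $]
Step 28: reduce T->F. Stack=[( E - T] ptr=12 lookahead=) remaining=[) $]
Step 29: reduce E->E - T. Stack=[( E] ptr=12 lookahead=) remaining=[) $]
Step 30: shift ). Stack=[( E )] ptr=13 lookahead=$ remaining=[$]
Step 31: reduce F->( E ). Stack=[F] ptr=13 lookahead=$ remaining=[$]
Step 32: reduce T->F. Stack=[T] ptr=13 lookahead=$ remaining=[$]
Step 33: reduce E->T. Stack=[E] ptr=13 lookahead=$ remaining=[$]
Step 34: accept. Stack=[E] ptr=13 lookahead=$ remaining=[$]

Answer: 6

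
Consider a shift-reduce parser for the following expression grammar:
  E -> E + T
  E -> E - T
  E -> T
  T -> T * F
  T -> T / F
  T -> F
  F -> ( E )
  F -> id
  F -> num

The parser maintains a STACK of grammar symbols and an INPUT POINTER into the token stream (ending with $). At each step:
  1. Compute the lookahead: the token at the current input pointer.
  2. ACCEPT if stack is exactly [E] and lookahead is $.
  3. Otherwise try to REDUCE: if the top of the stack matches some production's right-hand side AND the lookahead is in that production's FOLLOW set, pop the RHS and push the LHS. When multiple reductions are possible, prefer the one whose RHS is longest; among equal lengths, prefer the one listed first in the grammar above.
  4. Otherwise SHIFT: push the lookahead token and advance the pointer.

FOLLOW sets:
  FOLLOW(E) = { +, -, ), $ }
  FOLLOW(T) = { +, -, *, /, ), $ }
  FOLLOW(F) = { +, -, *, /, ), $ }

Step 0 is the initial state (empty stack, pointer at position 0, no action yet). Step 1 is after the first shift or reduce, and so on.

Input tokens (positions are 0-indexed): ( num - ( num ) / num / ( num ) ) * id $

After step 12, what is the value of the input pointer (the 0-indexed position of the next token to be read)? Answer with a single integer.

Step 1: shift (. Stack=[(] ptr=1 lookahead=num remaining=[num - ( num ) / num / ( num ) ) * id $]
Step 2: shift num. Stack=[( num] ptr=2 lookahead=- remaining=[- ( num ) / num / ( num ) ) * id $]
Step 3: reduce F->num. Stack=[( F] ptr=2 lookahead=- remaining=[- ( num ) / num / ( num ) ) * id $]
Step 4: reduce T->F. Stack=[( T] ptr=2 lookahead=- remaining=[- ( num ) / num / ( num ) ) * id $]
Step 5: reduce E->T. Stack=[( E] ptr=2 lookahead=- remaining=[- ( num ) / num / ( num ) ) * id $]
Step 6: shift -. Stack=[( E -] ptr=3 lookahead=( remaining=[( num ) / num / ( num ) ) * id $]
Step 7: shift (. Stack=[( E - (] ptr=4 lookahead=num remaining=[num ) / num / ( num ) ) * id $]
Step 8: shift num. Stack=[( E - ( num] ptr=5 lookahead=) remaining=[) / num / ( num ) ) * id $]
Step 9: reduce F->num. Stack=[( E - ( F] ptr=5 lookahead=) remaining=[) / num / ( num ) ) * id $]
Step 10: reduce T->F. Stack=[( E - ( T] ptr=5 lookahead=) remaining=[) / num / ( num ) ) * id $]
Step 11: reduce E->T. Stack=[( E - ( E] ptr=5 lookahead=) remaining=[) / num / ( num ) ) * id $]
Step 12: shift ). Stack=[( E - ( E )] ptr=6 lookahead=/ remaining=[/ num / ( num ) ) * id $]

Answer: 6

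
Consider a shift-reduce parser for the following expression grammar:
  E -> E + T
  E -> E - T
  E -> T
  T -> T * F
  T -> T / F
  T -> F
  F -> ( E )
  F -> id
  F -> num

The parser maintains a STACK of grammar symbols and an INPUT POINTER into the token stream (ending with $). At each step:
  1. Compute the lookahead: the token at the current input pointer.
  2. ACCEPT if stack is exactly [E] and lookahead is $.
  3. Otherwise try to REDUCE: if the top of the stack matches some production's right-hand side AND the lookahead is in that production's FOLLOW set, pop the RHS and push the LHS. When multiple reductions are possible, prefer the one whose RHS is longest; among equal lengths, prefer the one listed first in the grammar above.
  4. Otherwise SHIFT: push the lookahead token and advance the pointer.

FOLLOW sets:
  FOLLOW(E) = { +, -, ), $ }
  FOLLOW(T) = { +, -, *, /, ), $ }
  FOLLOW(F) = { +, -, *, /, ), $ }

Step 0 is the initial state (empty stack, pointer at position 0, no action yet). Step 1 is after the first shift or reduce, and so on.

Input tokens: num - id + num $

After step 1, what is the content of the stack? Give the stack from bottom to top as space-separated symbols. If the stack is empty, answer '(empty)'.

Step 1: shift num. Stack=[num] ptr=1 lookahead=- remaining=[- id + num $]

Answer: num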